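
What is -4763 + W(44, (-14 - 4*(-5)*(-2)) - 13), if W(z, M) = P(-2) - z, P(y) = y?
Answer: -4809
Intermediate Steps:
W(z, M) = -2 - z
-4763 + W(44, (-14 - 4*(-5)*(-2)) - 13) = -4763 + (-2 - 1*44) = -4763 + (-2 - 44) = -4763 - 46 = -4809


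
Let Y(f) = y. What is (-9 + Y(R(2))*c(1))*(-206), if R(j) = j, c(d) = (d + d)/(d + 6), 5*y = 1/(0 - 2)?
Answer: 65096/35 ≈ 1859.9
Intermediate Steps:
y = -⅒ (y = 1/(5*(0 - 2)) = (⅕)/(-2) = (⅕)*(-½) = -⅒ ≈ -0.10000)
c(d) = 2*d/(6 + d) (c(d) = (2*d)/(6 + d) = 2*d/(6 + d))
Y(f) = -⅒
(-9 + Y(R(2))*c(1))*(-206) = (-9 - 1/(5*(6 + 1)))*(-206) = (-9 - 1/(5*7))*(-206) = (-9 - ⅒*2/7)*(-206) = (-9 - 1/35)*(-206) = -316/35*(-206) = 65096/35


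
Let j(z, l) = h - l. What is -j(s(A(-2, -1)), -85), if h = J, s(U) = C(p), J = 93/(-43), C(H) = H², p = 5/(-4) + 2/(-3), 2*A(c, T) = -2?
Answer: -3562/43 ≈ -82.837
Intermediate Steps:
A(c, T) = -1 (A(c, T) = (½)*(-2) = -1)
p = -23/12 (p = 5*(-¼) + 2*(-⅓) = -5/4 - ⅔ = -23/12 ≈ -1.9167)
J = -93/43 (J = 93*(-1/43) = -93/43 ≈ -2.1628)
s(U) = 529/144 (s(U) = (-23/12)² = 529/144)
h = -93/43 ≈ -2.1628
j(z, l) = -93/43 - l
-j(s(A(-2, -1)), -85) = -(-93/43 - 1*(-85)) = -(-93/43 + 85) = -1*3562/43 = -3562/43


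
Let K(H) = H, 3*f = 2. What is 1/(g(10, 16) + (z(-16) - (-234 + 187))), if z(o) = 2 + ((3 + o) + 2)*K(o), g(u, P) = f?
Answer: 3/677 ≈ 0.0044313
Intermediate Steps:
f = ⅔ (f = (⅓)*2 = ⅔ ≈ 0.66667)
g(u, P) = ⅔
z(o) = 2 + o*(5 + o) (z(o) = 2 + ((3 + o) + 2)*o = 2 + (5 + o)*o = 2 + o*(5 + o))
1/(g(10, 16) + (z(-16) - (-234 + 187))) = 1/(⅔ + ((2 + (-16)² + 5*(-16)) - (-234 + 187))) = 1/(⅔ + ((2 + 256 - 80) - 1*(-47))) = 1/(⅔ + (178 + 47)) = 1/(⅔ + 225) = 1/(677/3) = 3/677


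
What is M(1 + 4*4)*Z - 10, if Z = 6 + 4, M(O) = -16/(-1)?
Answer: 150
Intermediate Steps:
M(O) = 16 (M(O) = -16*(-1) = -4*(-4) = 16)
Z = 10
M(1 + 4*4)*Z - 10 = 16*10 - 10 = 160 - 10 = 150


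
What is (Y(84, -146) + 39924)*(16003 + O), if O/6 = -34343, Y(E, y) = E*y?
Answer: -5256921300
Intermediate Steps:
O = -206058 (O = 6*(-34343) = -206058)
(Y(84, -146) + 39924)*(16003 + O) = (84*(-146) + 39924)*(16003 - 206058) = (-12264 + 39924)*(-190055) = 27660*(-190055) = -5256921300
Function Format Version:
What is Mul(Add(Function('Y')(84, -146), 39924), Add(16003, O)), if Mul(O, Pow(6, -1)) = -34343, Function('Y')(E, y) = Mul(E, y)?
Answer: -5256921300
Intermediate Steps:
O = -206058 (O = Mul(6, -34343) = -206058)
Mul(Add(Function('Y')(84, -146), 39924), Add(16003, O)) = Mul(Add(Mul(84, -146), 39924), Add(16003, -206058)) = Mul(Add(-12264, 39924), -190055) = Mul(27660, -190055) = -5256921300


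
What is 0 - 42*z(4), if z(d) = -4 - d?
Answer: 336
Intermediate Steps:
0 - 42*z(4) = 0 - 42*(-4 - 1*4) = 0 - 42*(-4 - 4) = 0 - 42*(-8) = 0 - 7*(-48) = 0 + 336 = 336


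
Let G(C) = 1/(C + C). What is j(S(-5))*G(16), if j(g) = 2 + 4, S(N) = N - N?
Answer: 3/16 ≈ 0.18750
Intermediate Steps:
S(N) = 0
j(g) = 6
G(C) = 1/(2*C)
j(S(-5))*G(16) = 6*((½)/16) = 6*((½)*(1/16)) = 6*(1/32) = 3/16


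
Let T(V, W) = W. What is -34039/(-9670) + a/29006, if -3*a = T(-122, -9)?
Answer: 246841061/70122005 ≈ 3.5202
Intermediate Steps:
a = 3 (a = -⅓*(-9) = 3)
-34039/(-9670) + a/29006 = -34039/(-9670) + 3/29006 = -34039*(-1/9670) + 3*(1/29006) = 34039/9670 + 3/29006 = 246841061/70122005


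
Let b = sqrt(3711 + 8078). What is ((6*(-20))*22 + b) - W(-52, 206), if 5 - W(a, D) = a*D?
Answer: -13357 + sqrt(11789) ≈ -13248.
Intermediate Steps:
W(a, D) = 5 - D*a (W(a, D) = 5 - a*D = 5 - D*a)
b = sqrt(11789) ≈ 108.58
((6*(-20))*22 + b) - W(-52, 206) = ((6*(-20))*22 + sqrt(11789)) - (5 - 1*206*(-52)) = (-120*22 + sqrt(11789)) - (5 + 10712) = (-2640 + sqrt(11789)) - 1*10717 = (-2640 + sqrt(11789)) - 10717 = -13357 + sqrt(11789)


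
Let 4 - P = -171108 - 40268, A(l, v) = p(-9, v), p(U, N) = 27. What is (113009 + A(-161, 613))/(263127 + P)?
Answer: 10276/43137 ≈ 0.23822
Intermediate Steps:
A(l, v) = 27
P = 211380 (P = 4 - (-171108 - 40268) = 4 - 1*(-211376) = 4 + 211376 = 211380)
(113009 + A(-161, 613))/(263127 + P) = (113009 + 27)/(263127 + 211380) = 113036/474507 = 113036*(1/474507) = 10276/43137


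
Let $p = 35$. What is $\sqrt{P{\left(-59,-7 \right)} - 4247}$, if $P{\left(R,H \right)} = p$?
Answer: $18 i \sqrt{13} \approx 64.9 i$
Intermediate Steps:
$P{\left(R,H \right)} = 35$
$\sqrt{P{\left(-59,-7 \right)} - 4247} = \sqrt{35 - 4247} = \sqrt{-4212} = 18 i \sqrt{13}$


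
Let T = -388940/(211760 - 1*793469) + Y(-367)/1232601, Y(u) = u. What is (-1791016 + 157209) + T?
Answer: -130162644700044914/79668343901 ≈ -1.6338e+6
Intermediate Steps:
T = 53243816193/79668343901 (T = -388940/(211760 - 1*793469) - 367/1232601 = -388940/(211760 - 793469) - 367*1/1232601 = -388940/(-581709) - 367/1232601 = -388940*(-1/581709) - 367/1232601 = 388940/581709 - 367/1232601 = 53243816193/79668343901 ≈ 0.66832)
(-1791016 + 157209) + T = (-1791016 + 157209) + 53243816193/79668343901 = -1633807 + 53243816193/79668343901 = -130162644700044914/79668343901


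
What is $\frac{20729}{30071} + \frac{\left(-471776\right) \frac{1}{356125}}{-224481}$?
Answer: $\frac{1657158772151221}{2403974857774875} \approx 0.68934$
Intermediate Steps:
$\frac{20729}{30071} + \frac{\left(-471776\right) \frac{1}{356125}}{-224481} = 20729 \cdot \frac{1}{30071} + \left(-471776\right) \frac{1}{356125} \left(- \frac{1}{224481}\right) = \frac{20729}{30071} - - \frac{471776}{79943296125} = \frac{20729}{30071} + \frac{471776}{79943296125} = \frac{1657158772151221}{2403974857774875}$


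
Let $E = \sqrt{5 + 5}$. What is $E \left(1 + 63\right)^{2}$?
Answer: $4096 \sqrt{10} \approx 12953.0$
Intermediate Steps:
$E = \sqrt{10} \approx 3.1623$
$E \left(1 + 63\right)^{2} = \sqrt{10} \left(1 + 63\right)^{2} = \sqrt{10} \cdot 64^{2} = \sqrt{10} \cdot 4096 = 4096 \sqrt{10}$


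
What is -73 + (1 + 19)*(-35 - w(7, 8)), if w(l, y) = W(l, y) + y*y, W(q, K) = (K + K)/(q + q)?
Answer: -14531/7 ≈ -2075.9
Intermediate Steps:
W(q, K) = K/q (W(q, K) = (2*K)/((2*q)) = (2*K)*(1/(2*q)) = K/q)
w(l, y) = y² + y/l (w(l, y) = y/l + y*y = y/l + y² = y² + y/l)
-73 + (1 + 19)*(-35 - w(7, 8)) = -73 + (1 + 19)*(-35 - (8² + 8/7)) = -73 + 20*(-35 - (64 + 8*(⅐))) = -73 + 20*(-35 - (64 + 8/7)) = -73 + 20*(-35 - 1*456/7) = -73 + 20*(-35 - 456/7) = -73 + 20*(-701/7) = -73 - 14020/7 = -14531/7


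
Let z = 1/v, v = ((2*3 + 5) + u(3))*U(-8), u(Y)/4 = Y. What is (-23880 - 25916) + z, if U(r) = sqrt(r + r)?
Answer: -49796 - I/92 ≈ -49796.0 - 0.01087*I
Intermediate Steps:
u(Y) = 4*Y
U(r) = sqrt(2)*sqrt(r) (U(r) = sqrt(2*r) = sqrt(2)*sqrt(r))
v = 92*I (v = ((2*3 + 5) + 4*3)*(sqrt(2)*sqrt(-8)) = ((6 + 5) + 12)*(sqrt(2)*(2*I*sqrt(2))) = (11 + 12)*(4*I) = 23*(4*I) = 92*I ≈ 92.0*I)
z = -I/92 (z = 1/(92*I) = -I/92 ≈ -0.01087*I)
(-23880 - 25916) + z = (-23880 - 25916) - I/92 = -49796 - I/92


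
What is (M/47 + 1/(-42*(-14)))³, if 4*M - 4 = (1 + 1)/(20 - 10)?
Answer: 4582567781/329796147429000 ≈ 1.3895e-5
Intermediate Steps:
M = 21/20 (M = 1 + ((1 + 1)/(20 - 10))/4 = 1 + (2/10)/4 = 1 + (2*(⅒))/4 = 1 + (¼)*(⅕) = 1 + 1/20 = 21/20 ≈ 1.0500)
(M/47 + 1/(-42*(-14)))³ = ((21/20)/47 + 1/(-42*(-14)))³ = ((21/20)*(1/47) - 1/42*(-1/14))³ = (21/940 + 1/588)³ = (1661/69090)³ = 4582567781/329796147429000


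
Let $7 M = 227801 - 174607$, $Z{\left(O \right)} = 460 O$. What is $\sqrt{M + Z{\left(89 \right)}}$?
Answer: $\frac{\sqrt{2378418}}{7} \approx 220.32$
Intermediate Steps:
$M = \frac{53194}{7}$ ($M = \frac{227801 - 174607}{7} = \frac{1}{7} \cdot 53194 = \frac{53194}{7} \approx 7599.1$)
$\sqrt{M + Z{\left(89 \right)}} = \sqrt{\frac{53194}{7} + 460 \cdot 89} = \sqrt{\frac{53194}{7} + 40940} = \sqrt{\frac{339774}{7}} = \frac{\sqrt{2378418}}{7}$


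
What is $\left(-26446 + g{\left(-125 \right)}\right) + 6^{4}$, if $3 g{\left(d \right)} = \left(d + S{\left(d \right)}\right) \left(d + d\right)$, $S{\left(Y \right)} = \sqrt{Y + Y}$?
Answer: $- \frac{44200}{3} - \frac{1250 i \sqrt{10}}{3} \approx -14733.0 - 1317.6 i$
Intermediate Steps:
$S{\left(Y \right)} = \sqrt{2} \sqrt{Y}$ ($S{\left(Y \right)} = \sqrt{2 Y} = \sqrt{2} \sqrt{Y}$)
$g{\left(d \right)} = \frac{2 d \left(d + \sqrt{2} \sqrt{d}\right)}{3}$ ($g{\left(d \right)} = \frac{\left(d + \sqrt{2} \sqrt{d}\right) \left(d + d\right)}{3} = \frac{\left(d + \sqrt{2} \sqrt{d}\right) 2 d}{3} = \frac{2 d \left(d + \sqrt{2} \sqrt{d}\right)}{3}$)
$\left(-26446 + g{\left(-125 \right)}\right) + 6^{4} = \left(-26446 + \frac{2}{3} \left(-125\right) \left(-125 + \sqrt{2} \sqrt{-125}\right)\right) + 6^{4} = \left(-26446 + \frac{2}{3} \left(-125\right) \left(-125 + \sqrt{2} \cdot 5 i \sqrt{5}\right)\right) + 1296 = \left(-26446 + \frac{2}{3} \left(-125\right) \left(-125 + 5 i \sqrt{10}\right)\right) + 1296 = \left(-26446 + \left(\frac{31250}{3} - \frac{1250 i \sqrt{10}}{3}\right)\right) + 1296 = \left(- \frac{48088}{3} - \frac{1250 i \sqrt{10}}{3}\right) + 1296 = - \frac{44200}{3} - \frac{1250 i \sqrt{10}}{3}$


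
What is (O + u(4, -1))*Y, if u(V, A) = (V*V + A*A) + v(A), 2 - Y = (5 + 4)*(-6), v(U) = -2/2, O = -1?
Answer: 840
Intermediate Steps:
v(U) = -1 (v(U) = -2*1/2 = -1)
Y = 56 (Y = 2 - (5 + 4)*(-6) = 2 - 9*(-6) = 2 - 1*(-54) = 2 + 54 = 56)
u(V, A) = -1 + A**2 + V**2 (u(V, A) = (V*V + A*A) - 1 = (V**2 + A**2) - 1 = (A**2 + V**2) - 1 = -1 + A**2 + V**2)
(O + u(4, -1))*Y = (-1 + (-1 + (-1)**2 + 4**2))*56 = (-1 + (-1 + 1 + 16))*56 = (-1 + 16)*56 = 15*56 = 840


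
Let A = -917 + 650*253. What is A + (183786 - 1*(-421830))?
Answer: 769149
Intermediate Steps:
A = 163533 (A = -917 + 164450 = 163533)
A + (183786 - 1*(-421830)) = 163533 + (183786 - 1*(-421830)) = 163533 + (183786 + 421830) = 163533 + 605616 = 769149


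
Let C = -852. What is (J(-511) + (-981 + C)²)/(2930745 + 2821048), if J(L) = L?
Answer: 3359378/5751793 ≈ 0.58406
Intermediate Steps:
(J(-511) + (-981 + C)²)/(2930745 + 2821048) = (-511 + (-981 - 852)²)/(2930745 + 2821048) = (-511 + (-1833)²)/5751793 = (-511 + 3359889)*(1/5751793) = 3359378*(1/5751793) = 3359378/5751793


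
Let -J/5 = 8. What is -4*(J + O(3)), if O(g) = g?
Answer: 148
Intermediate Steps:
J = -40 (J = -5*8 = -40)
-4*(J + O(3)) = -4*(-40 + 3) = -4*(-37) = 148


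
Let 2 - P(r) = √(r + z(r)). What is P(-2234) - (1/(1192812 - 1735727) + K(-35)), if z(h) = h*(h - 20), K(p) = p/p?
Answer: 542916/542915 - √5033202 ≈ -2242.5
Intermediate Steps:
K(p) = 1
z(h) = h*(-20 + h)
P(r) = 2 - √(r + r*(-20 + r))
P(-2234) - (1/(1192812 - 1735727) + K(-35)) = (2 - √(-2234*(-19 - 2234))) - (1/(1192812 - 1735727) + 1) = (2 - √(-2234*(-2253))) - (1/(-542915) + 1) = (2 - √5033202) - (-1/542915 + 1) = (2 - √5033202) - 1*542914/542915 = (2 - √5033202) - 542914/542915 = 542916/542915 - √5033202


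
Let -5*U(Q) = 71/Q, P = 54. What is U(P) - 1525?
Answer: -411821/270 ≈ -1525.3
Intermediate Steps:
U(Q) = -71/(5*Q)
U(P) - 1525 = -71/5/54 - 1525 = -71/5*1/54 - 1525 = -71/270 - 1525 = -411821/270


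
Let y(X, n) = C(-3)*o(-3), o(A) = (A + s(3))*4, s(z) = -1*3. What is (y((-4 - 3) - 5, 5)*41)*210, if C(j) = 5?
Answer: -1033200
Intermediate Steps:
s(z) = -3
o(A) = -12 + 4*A (o(A) = (A - 3)*4 = (-3 + A)*4 = -12 + 4*A)
y(X, n) = -120 (y(X, n) = 5*(-12 + 4*(-3)) = 5*(-12 - 12) = 5*(-24) = -120)
(y((-4 - 3) - 5, 5)*41)*210 = -120*41*210 = -4920*210 = -1033200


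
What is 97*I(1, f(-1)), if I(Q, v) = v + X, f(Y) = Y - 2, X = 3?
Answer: 0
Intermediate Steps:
f(Y) = -2 + Y
I(Q, v) = 3 + v (I(Q, v) = v + 3 = 3 + v)
97*I(1, f(-1)) = 97*(3 + (-2 - 1)) = 97*(3 - 3) = 97*0 = 0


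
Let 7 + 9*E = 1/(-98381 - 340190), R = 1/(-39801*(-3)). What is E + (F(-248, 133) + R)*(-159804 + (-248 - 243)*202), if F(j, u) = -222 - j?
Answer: -352618404260061340/52366693113 ≈ -6.7336e+6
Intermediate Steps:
R = 1/119403 ≈ 8.3750e-6
E = -3069998/3947139 (E = -7/9 + 1/(9*(-98381 - 340190)) = -7/9 + (1/9)/(-438571) = -7/9 + (1/9)*(-1/438571) = -7/9 - 1/3947139 = -3069998/3947139 ≈ -0.77778)
E + (F(-248, 133) + R)*(-159804 + (-248 - 243)*202) = -3069998/3947139 + ((-222 - 1*(-248)) + 1/119403)*(-159804 + (-248 - 243)*202) = -3069998/3947139 + ((-222 + 248) + 1/119403)*(-159804 - 491*202) = -3069998/3947139 + (26 + 1/119403)*(-159804 - 99182) = -3069998/3947139 + (3104479/119403)*(-258986) = -3069998/3947139 - 804016598294/119403 = -352618404260061340/52366693113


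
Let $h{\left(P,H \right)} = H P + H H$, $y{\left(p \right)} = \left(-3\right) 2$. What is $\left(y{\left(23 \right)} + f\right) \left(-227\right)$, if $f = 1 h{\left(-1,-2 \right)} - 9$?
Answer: $2043$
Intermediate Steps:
$y{\left(p \right)} = -6$
$h{\left(P,H \right)} = H^{2} + H P$ ($h{\left(P,H \right)} = H P + H^{2} = H^{2} + H P$)
$f = -3$ ($f = 1 \left(- 2 \left(-2 - 1\right)\right) - 9 = 1 \left(\left(-2\right) \left(-3\right)\right) - 9 = 1 \cdot 6 - 9 = 6 - 9 = -3$)
$\left(y{\left(23 \right)} + f\right) \left(-227\right) = \left(-6 - 3\right) \left(-227\right) = \left(-9\right) \left(-227\right) = 2043$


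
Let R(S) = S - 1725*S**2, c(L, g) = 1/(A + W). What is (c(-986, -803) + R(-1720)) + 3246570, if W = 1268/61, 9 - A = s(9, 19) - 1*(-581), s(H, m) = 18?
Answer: -177082031598361/34722 ≈ -5.1000e+9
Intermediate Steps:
A = -590 (A = 9 - (18 - 1*(-581)) = 9 - (18 + 581) = 9 - 1*599 = 9 - 599 = -590)
W = 1268/61 (W = 1268*(1/61) = 1268/61 ≈ 20.787)
c(L, g) = -61/34722 (c(L, g) = 1/(-590 + 1268/61) = 1/(-34722/61) = -61/34722)
(c(-986, -803) + R(-1720)) + 3246570 = (-61/34722 - 1720*(1 - 1725*(-1720))) + 3246570 = (-61/34722 - 1720*(1 + 2967000)) + 3246570 = (-61/34722 - 1720*2967001) + 3246570 = (-61/34722 - 5103241720) + 3246570 = -177194759001901/34722 + 3246570 = -177082031598361/34722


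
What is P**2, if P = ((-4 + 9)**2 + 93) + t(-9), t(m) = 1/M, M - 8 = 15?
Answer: 7371225/529 ≈ 13934.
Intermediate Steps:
M = 23 (M = 8 + 15 = 23)
t(m) = 1/23
P = 2715/23 (P = ((-4 + 9)**2 + 93) + 1/23 = (5**2 + 93) + 1/23 = (25 + 93) + 1/23 = 118 + 1/23 = 2715/23 ≈ 118.04)
P**2 = (2715/23)**2 = 7371225/529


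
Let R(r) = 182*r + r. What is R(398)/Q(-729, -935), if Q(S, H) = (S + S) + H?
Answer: -72834/2393 ≈ -30.436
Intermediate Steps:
Q(S, H) = H + 2*S (Q(S, H) = 2*S + H = H + 2*S)
R(r) = 183*r
R(398)/Q(-729, -935) = (183*398)/(-935 + 2*(-729)) = 72834/(-935 - 1458) = 72834/(-2393) = 72834*(-1/2393) = -72834/2393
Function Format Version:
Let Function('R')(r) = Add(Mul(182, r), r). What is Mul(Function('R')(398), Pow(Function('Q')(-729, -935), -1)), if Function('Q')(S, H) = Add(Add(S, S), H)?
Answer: Rational(-72834, 2393) ≈ -30.436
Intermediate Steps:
Function('Q')(S, H) = Add(H, Mul(2, S)) (Function('Q')(S, H) = Add(Mul(2, S), H) = Add(H, Mul(2, S)))
Function('R')(r) = Mul(183, r)
Mul(Function('R')(398), Pow(Function('Q')(-729, -935), -1)) = Mul(Mul(183, 398), Pow(Add(-935, Mul(2, -729)), -1)) = Mul(72834, Pow(Add(-935, -1458), -1)) = Mul(72834, Pow(-2393, -1)) = Mul(72834, Rational(-1, 2393)) = Rational(-72834, 2393)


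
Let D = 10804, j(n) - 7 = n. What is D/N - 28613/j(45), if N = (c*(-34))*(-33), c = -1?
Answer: -1256369/2244 ≈ -559.88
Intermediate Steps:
j(n) = 7 + n
N = -1122 (N = -1*(-34)*(-33) = 34*(-33) = -1122)
D/N - 28613/j(45) = 10804/(-1122) - 28613/(7 + 45) = 10804*(-1/1122) - 28613/52 = -5402/561 - 28613*1/52 = -5402/561 - 2201/4 = -1256369/2244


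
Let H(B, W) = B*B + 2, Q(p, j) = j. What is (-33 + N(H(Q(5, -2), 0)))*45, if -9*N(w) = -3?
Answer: -1470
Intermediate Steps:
H(B, W) = 2 + B**2 (H(B, W) = B**2 + 2 = 2 + B**2)
N(w) = 1/3 (N(w) = -1/9*(-3) = 1/3)
(-33 + N(H(Q(5, -2), 0)))*45 = (-33 + 1/3)*45 = -98/3*45 = -1470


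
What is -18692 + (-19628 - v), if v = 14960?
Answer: -53280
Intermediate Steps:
-18692 + (-19628 - v) = -18692 + (-19628 - 1*14960) = -18692 + (-19628 - 14960) = -18692 - 34588 = -53280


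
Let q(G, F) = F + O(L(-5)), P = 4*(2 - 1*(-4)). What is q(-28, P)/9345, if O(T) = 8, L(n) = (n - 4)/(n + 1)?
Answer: 32/9345 ≈ 0.0034243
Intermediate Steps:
P = 24 (P = 4*(2 + 4) = 4*6 = 24)
L(n) = (-4 + n)/(1 + n)
q(G, F) = 8 + F (q(G, F) = F + 8 = 8 + F)
q(-28, P)/9345 = (8 + 24)/9345 = 32*(1/9345) = 32/9345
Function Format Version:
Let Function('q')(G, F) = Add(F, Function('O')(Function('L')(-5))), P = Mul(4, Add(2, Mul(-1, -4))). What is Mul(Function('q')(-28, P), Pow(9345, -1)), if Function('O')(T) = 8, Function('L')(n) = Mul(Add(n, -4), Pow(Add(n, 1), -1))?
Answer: Rational(32, 9345) ≈ 0.0034243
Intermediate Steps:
P = 24 (P = Mul(4, Add(2, 4)) = Mul(4, 6) = 24)
Function('L')(n) = Mul(Pow(Add(1, n), -1), Add(-4, n)) (Function('L')(n) = Mul(Add(-4, n), Pow(Add(1, n), -1)) = Mul(Pow(Add(1, n), -1), Add(-4, n)))
Function('q')(G, F) = Add(8, F) (Function('q')(G, F) = Add(F, 8) = Add(8, F))
Mul(Function('q')(-28, P), Pow(9345, -1)) = Mul(Add(8, 24), Pow(9345, -1)) = Mul(32, Rational(1, 9345)) = Rational(32, 9345)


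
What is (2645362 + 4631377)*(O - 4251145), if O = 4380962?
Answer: 944644426763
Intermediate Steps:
(2645362 + 4631377)*(O - 4251145) = (2645362 + 4631377)*(4380962 - 4251145) = 7276739*129817 = 944644426763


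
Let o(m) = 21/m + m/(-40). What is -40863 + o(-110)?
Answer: -8989297/220 ≈ -40860.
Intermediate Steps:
o(m) = 21/m - m/40 (o(m) = 21/m + m*(-1/40) = 21/m - m/40)
-40863 + o(-110) = -40863 + (21/(-110) - 1/40*(-110)) = -40863 + (21*(-1/110) + 11/4) = -40863 + (-21/110 + 11/4) = -40863 + 563/220 = -8989297/220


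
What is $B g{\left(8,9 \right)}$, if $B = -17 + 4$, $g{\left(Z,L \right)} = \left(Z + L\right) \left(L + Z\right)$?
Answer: $-3757$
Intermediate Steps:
$g{\left(Z,L \right)} = \left(L + Z\right)^{2}$ ($g{\left(Z,L \right)} = \left(L + Z\right) \left(L + Z\right) = \left(L + Z\right)^{2}$)
$B = -13$
$B g{\left(8,9 \right)} = - 13 \left(9 + 8\right)^{2} = - 13 \cdot 17^{2} = \left(-13\right) 289 = -3757$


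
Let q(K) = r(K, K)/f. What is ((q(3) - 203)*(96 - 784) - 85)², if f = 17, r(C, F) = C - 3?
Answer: 19482297241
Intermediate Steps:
r(C, F) = -3 + C
q(K) = -3/17 + K/17 (q(K) = (-3 + K)/17 = (-3 + K)*(1/17) = -3/17 + K/17)
((q(3) - 203)*(96 - 784) - 85)² = (((-3/17 + (1/17)*3) - 203)*(96 - 784) - 85)² = (((-3/17 + 3/17) - 203)*(-688) - 85)² = ((0 - 203)*(-688) - 85)² = (-203*(-688) - 85)² = (139664 - 85)² = 139579² = 19482297241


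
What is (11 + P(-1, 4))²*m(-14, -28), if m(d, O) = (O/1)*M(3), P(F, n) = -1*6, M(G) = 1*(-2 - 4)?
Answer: 4200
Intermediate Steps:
M(G) = -6 (M(G) = 1*(-6) = -6)
P(F, n) = -6
m(d, O) = -6*O (m(d, O) = (O/1)*(-6) = (O*1)*(-6) = O*(-6) = -6*O)
(11 + P(-1, 4))²*m(-14, -28) = (11 - 6)²*(-6*(-28)) = 5²*168 = 25*168 = 4200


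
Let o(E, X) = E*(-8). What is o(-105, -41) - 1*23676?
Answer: -22836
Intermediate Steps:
o(E, X) = -8*E
o(-105, -41) - 1*23676 = -8*(-105) - 1*23676 = 840 - 23676 = -22836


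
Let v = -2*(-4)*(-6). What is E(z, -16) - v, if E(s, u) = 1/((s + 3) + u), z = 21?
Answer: 385/8 ≈ 48.125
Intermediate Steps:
E(s, u) = 1/(3 + s + u) (E(s, u) = 1/((3 + s) + u) = 1/(3 + s + u))
v = -48 (v = 8*(-6) = -48)
E(z, -16) - v = 1/(3 + 21 - 16) - 1*(-48) = 1/8 + 48 = 385/8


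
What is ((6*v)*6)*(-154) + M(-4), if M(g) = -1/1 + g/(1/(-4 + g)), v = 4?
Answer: -22145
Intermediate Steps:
M(g) = -1 + g*(-4 + g) (M(g) = -1*1 + g*(-4 + g) = -1 + g*(-4 + g))
((6*v)*6)*(-154) + M(-4) = ((6*4)*6)*(-154) + (-1 + (-4)**2 - 4*(-4)) = (24*6)*(-154) + (-1 + 16 + 16) = 144*(-154) + 31 = -22176 + 31 = -22145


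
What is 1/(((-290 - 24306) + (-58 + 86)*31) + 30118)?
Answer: 1/6390 ≈ 0.00015649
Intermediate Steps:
1/(((-290 - 24306) + (-58 + 86)*31) + 30118) = 1/((-24596 + 28*31) + 30118) = 1/((-24596 + 868) + 30118) = 1/(-23728 + 30118) = 1/6390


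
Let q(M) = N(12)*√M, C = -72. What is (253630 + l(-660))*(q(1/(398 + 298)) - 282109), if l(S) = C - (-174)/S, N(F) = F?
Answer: -7868401139259/110 + 27891351*√174/3190 ≈ -7.1531e+10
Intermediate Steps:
q(M) = 12*√M
l(S) = -72 + 174/S (l(S) = -72 - (-174)/S = -72 + 174/S)
(253630 + l(-660))*(q(1/(398 + 298)) - 282109) = (253630 + (-72 + 174/(-660)))*(12*√(1/(398 + 298)) - 282109) = (253630 + (-72 + 174*(-1/660)))*(12*√(1/696) - 282109) = (253630 + (-72 - 29/110))*(12*√(1/696) - 282109) = (253630 - 7949/110)*(12*(√174/348) - 282109) = 27891351*(√174/29 - 282109)/110 = 27891351*(-282109 + √174/29)/110 = -7868401139259/110 + 27891351*√174/3190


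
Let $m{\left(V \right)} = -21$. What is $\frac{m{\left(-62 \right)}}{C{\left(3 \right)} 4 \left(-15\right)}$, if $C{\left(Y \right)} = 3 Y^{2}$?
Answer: $\frac{7}{540} \approx 0.012963$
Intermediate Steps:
$\frac{m{\left(-62 \right)}}{C{\left(3 \right)} 4 \left(-15\right)} = - \frac{21}{3 \cdot 3^{2} \cdot 4 \left(-15\right)} = - \frac{21}{3 \cdot 9 \cdot 4 \left(-15\right)} = - \frac{21}{27 \cdot 4 \left(-15\right)} = - \frac{21}{108 \left(-15\right)} = - \frac{21}{-1620} = \left(-21\right) \left(- \frac{1}{1620}\right) = \frac{7}{540}$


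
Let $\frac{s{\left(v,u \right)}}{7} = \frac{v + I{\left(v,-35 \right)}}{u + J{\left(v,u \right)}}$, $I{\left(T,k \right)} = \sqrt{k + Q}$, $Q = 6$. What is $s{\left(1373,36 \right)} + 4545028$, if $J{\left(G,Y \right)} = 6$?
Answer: $\frac{27271541}{6} + \frac{i \sqrt{29}}{6} \approx 4.5453 \cdot 10^{6} + 0.89753 i$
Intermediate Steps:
$I{\left(T,k \right)} = \sqrt{6 + k}$ ($I{\left(T,k \right)} = \sqrt{k + 6} = \sqrt{6 + k}$)
$s{\left(v,u \right)} = \frac{7 \left(v + i \sqrt{29}\right)}{6 + u}$ ($s{\left(v,u \right)} = 7 \frac{v + \sqrt{6 - 35}}{u + 6} = 7 \frac{v + \sqrt{-29}}{6 + u} = 7 \frac{v + i \sqrt{29}}{6 + u} = \frac{7 \left(v + i \sqrt{29}\right)}{6 + u}$)
$s{\left(1373,36 \right)} + 4545028 = \frac{7 \left(1373 + i \sqrt{29}\right)}{6 + 36} + 4545028 = \frac{7 \left(1373 + i \sqrt{29}\right)}{42} + 4545028 = 7 \cdot \frac{1}{42} \left(1373 + i \sqrt{29}\right) + 4545028 = \left(\frac{1373}{6} + \frac{i \sqrt{29}}{6}\right) + 4545028 = \frac{27271541}{6} + \frac{i \sqrt{29}}{6}$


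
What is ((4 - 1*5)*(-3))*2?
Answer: 6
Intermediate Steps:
((4 - 1*5)*(-3))*2 = ((4 - 5)*(-3))*2 = -1*(-3)*2 = 3*2 = 6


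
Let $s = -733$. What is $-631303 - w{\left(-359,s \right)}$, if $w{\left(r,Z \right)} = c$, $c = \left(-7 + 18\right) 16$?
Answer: $-631479$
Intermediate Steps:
$c = 176$ ($c = 11 \cdot 16 = 176$)
$w{\left(r,Z \right)} = 176$
$-631303 - w{\left(-359,s \right)} = -631303 - 176 = -631479$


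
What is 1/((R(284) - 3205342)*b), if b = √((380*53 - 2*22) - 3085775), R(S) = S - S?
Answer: I*√340631/3275516552406 ≈ 1.7818e-10*I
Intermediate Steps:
R(S) = 0
b = 3*I*√340631 (b = √((20140 - 44) - 3085775) = √(20096 - 3085775) = √(-3065679) = 3*I*√340631 ≈ 1750.9*I)
1/((R(284) - 3205342)*b) = 1/((0 - 3205342)*((3*I*√340631))) = (-I*√340631/1021893)/(-3205342) = -(-1)*I*√340631/3275516552406 = I*√340631/3275516552406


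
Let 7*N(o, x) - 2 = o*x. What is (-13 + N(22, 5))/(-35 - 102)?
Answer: -3/137 ≈ -0.021898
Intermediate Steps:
N(o, x) = 2/7 + o*x/7 (N(o, x) = 2/7 + (o*x)/7 = 2/7 + o*x/7)
(-13 + N(22, 5))/(-35 - 102) = (-13 + (2/7 + (⅐)*22*5))/(-35 - 102) = (-13 + (2/7 + 110/7))/(-137) = (-13 + 16)*(-1/137) = 3*(-1/137) = -3/137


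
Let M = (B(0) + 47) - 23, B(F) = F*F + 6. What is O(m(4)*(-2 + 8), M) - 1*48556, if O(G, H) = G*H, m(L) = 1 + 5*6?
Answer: -42976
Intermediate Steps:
m(L) = 31 (m(L) = 1 + 30 = 31)
B(F) = 6 + F**2 (B(F) = F**2 + 6 = 6 + F**2)
M = 30 (M = ((6 + 0**2) + 47) - 23 = ((6 + 0) + 47) - 23 = (6 + 47) - 23 = 53 - 23 = 30)
O(m(4)*(-2 + 8), M) - 1*48556 = (31*(-2 + 8))*30 - 1*48556 = (31*6)*30 - 48556 = 186*30 - 48556 = 5580 - 48556 = -42976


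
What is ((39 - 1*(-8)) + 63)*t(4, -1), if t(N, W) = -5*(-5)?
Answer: 2750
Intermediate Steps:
t(N, W) = 25
((39 - 1*(-8)) + 63)*t(4, -1) = ((39 - 1*(-8)) + 63)*25 = ((39 + 8) + 63)*25 = (47 + 63)*25 = 110*25 = 2750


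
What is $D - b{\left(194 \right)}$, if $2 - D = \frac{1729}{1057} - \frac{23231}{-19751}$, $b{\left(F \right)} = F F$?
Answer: $- \frac{112248065612}{2982401} \approx -37637.0$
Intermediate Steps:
$b{\left(F \right)} = F^{2}$
$D = - \frac{2421576}{2982401}$ ($D = 2 - \left(\frac{1729}{1057} - \frac{23231}{-19751}\right) = 2 - \left(1729 \cdot \frac{1}{1057} - - \frac{23231}{19751}\right) = 2 - \left(\frac{247}{151} + \frac{23231}{19751}\right) = 2 - \frac{8386378}{2982401} = - \frac{2421576}{2982401} \approx -0.81196$)
$D - b{\left(194 \right)} = - \frac{2421576}{2982401} - 194^{2} = - \frac{2421576}{2982401} - 37636 = - \frac{112248065612}{2982401}$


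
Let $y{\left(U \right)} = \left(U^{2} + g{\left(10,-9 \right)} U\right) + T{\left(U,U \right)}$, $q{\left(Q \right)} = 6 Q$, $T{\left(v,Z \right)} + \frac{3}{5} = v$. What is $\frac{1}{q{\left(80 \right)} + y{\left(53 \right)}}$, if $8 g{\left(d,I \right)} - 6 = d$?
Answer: $\frac{5}{17237} \approx 0.00029007$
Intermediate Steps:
$T{\left(v,Z \right)} = - \frac{3}{5} + v$
$g{\left(d,I \right)} = \frac{3}{4} + \frac{d}{8}$
$y{\left(U \right)} = - \frac{3}{5} + U^{2} + 3 U$ ($y{\left(U \right)} = \left(U^{2} + \left(\frac{3}{4} + \frac{1}{8} \cdot 10\right) U\right) + \left(- \frac{3}{5} + U\right) = \left(U^{2} + \left(\frac{3}{4} + \frac{5}{4}\right) U\right) + \left(- \frac{3}{5} + U\right) = \left(U^{2} + 2 U\right) + \left(- \frac{3}{5} + U\right) = - \frac{3}{5} + U^{2} + 3 U$)
$\frac{1}{q{\left(80 \right)} + y{\left(53 \right)}} = \frac{1}{6 \cdot 80 + \left(- \frac{3}{5} + 53^{2} + 3 \cdot 53\right)} = \frac{1}{480 + \left(- \frac{3}{5} + 2809 + 159\right)} = \frac{1}{480 + \frac{14837}{5}} = \frac{1}{\frac{17237}{5}} = \frac{5}{17237}$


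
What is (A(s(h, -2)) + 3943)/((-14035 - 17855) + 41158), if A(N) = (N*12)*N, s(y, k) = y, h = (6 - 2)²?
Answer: 7015/9268 ≈ 0.75691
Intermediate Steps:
h = 16 (h = 4² = 16)
A(N) = 12*N² (A(N) = (12*N)*N = 12*N²)
(A(s(h, -2)) + 3943)/((-14035 - 17855) + 41158) = (12*16² + 3943)/((-14035 - 17855) + 41158) = (12*256 + 3943)/(-31890 + 41158) = (3072 + 3943)/9268 = 7015*(1/9268) = 7015/9268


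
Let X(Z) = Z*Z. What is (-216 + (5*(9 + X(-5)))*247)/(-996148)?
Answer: -20887/498074 ≈ -0.041936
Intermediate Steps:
X(Z) = Z²
(-216 + (5*(9 + X(-5)))*247)/(-996148) = (-216 + (5*(9 + (-5)²))*247)/(-996148) = (-216 + (5*(9 + 25))*247)*(-1/996148) = (-216 + (5*34)*247)*(-1/996148) = (-216 + 170*247)*(-1/996148) = (-216 + 41990)*(-1/996148) = 41774*(-1/996148) = -20887/498074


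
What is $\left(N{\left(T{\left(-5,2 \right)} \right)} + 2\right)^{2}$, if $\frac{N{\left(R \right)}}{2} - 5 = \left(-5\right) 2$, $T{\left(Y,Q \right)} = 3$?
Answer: $64$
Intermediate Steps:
$N{\left(R \right)} = -10$ ($N{\left(R \right)} = 10 + 2 \left(\left(-5\right) 2\right) = 10 + 2 \left(-10\right) = 10 - 20 = -10$)
$\left(N{\left(T{\left(-5,2 \right)} \right)} + 2\right)^{2} = \left(-10 + 2\right)^{2} = \left(-8\right)^{2} = 64$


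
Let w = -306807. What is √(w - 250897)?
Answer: 2*I*√139426 ≈ 746.8*I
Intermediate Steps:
√(w - 250897) = √(-306807 - 250897) = √(-557704) = 2*I*√139426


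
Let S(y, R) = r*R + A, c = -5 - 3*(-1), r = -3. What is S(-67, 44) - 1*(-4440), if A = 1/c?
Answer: 8615/2 ≈ 4307.5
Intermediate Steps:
c = -2 (c = -5 + 3 = -2)
A = -1/2 (A = 1/(-2) = -1/2 ≈ -0.50000)
S(y, R) = -1/2 - 3*R (S(y, R) = -3*R - 1/2 = -1/2 - 3*R)
S(-67, 44) - 1*(-4440) = (-1/2 - 3*44) - 1*(-4440) = (-1/2 - 132) + 4440 = -265/2 + 4440 = 8615/2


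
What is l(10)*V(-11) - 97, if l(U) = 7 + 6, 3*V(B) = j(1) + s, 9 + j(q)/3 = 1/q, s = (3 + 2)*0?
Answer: -201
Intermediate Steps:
s = 0 (s = 5*0 = 0)
j(q) = -27 + 3/q
V(B) = -8 (V(B) = ((-27 + 3/1) + 0)/3 = ((-27 + 3*1) + 0)/3 = ((-27 + 3) + 0)/3 = (-24 + 0)/3 = (⅓)*(-24) = -8)
l(U) = 13
l(10)*V(-11) - 97 = 13*(-8) - 97 = -104 - 97 = -201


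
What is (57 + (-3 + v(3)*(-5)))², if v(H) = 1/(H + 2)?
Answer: 2809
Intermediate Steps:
v(H) = 1/(2 + H)
(57 + (-3 + v(3)*(-5)))² = (57 + (-3 - 5/(2 + 3)))² = (57 + (-3 - 5/5))² = (57 + (-3 + (⅕)*(-5)))² = (57 + (-3 - 1))² = (57 - 4)² = 53² = 2809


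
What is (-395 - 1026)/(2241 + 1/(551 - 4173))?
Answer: -5146862/8116901 ≈ -0.63409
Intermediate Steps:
(-395 - 1026)/(2241 + 1/(551 - 4173)) = -1421/(2241 + 1/(-3622)) = -1421/(2241 - 1/3622) = -1421/8116901/3622 = -1421*3622/8116901 = -5146862/8116901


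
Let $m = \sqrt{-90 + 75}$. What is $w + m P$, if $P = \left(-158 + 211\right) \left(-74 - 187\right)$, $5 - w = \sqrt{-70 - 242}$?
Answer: $5 - 13833 i \sqrt{15} - 2 i \sqrt{78} \approx 5.0 - 53593.0 i$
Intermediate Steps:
$w = 5 - 2 i \sqrt{78}$ ($w = 5 - \sqrt{-70 - 242} = 5 - \sqrt{-312} = 5 - 2 i \sqrt{78} \approx 5.0 - 17.664 i$)
$m = i \sqrt{15}$ ($m = \sqrt{-15} = i \sqrt{15} \approx 3.873 i$)
$P = -13833$ ($P = 53 \left(-74 - 187\right) = 53 \left(-261\right) = -13833$)
$w + m P = \left(5 - 2 i \sqrt{78}\right) + i \sqrt{15} \left(-13833\right) = \left(5 - 2 i \sqrt{78}\right) - 13833 i \sqrt{15} = 5 - 13833 i \sqrt{15} - 2 i \sqrt{78}$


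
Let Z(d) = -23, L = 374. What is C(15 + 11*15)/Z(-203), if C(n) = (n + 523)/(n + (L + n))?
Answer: -703/16882 ≈ -0.041642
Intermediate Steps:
C(n) = (523 + n)/(374 + 2*n) (C(n) = (n + 523)/(n + (374 + n)) = (523 + n)/(374 + 2*n))
C(15 + 11*15)/Z(-203) = ((523 + (15 + 11*15))/(2*(187 + (15 + 11*15))))/(-23) = ((523 + (15 + 165))/(2*(187 + (15 + 165))))*(-1/23) = ((523 + 180)/(2*(187 + 180)))*(-1/23) = ((½)*703/367)*(-1/23) = ((½)*(1/367)*703)*(-1/23) = (703/734)*(-1/23) = -703/16882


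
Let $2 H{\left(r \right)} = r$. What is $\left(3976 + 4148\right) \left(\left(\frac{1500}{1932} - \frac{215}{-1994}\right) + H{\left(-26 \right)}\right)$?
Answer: $- \frac{15799461774}{160517} \approx -98429.0$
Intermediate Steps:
$H{\left(r \right)} = \frac{r}{2}$
$\left(3976 + 4148\right) \left(\left(\frac{1500}{1932} - \frac{215}{-1994}\right) + H{\left(-26 \right)}\right) = \left(3976 + 4148\right) \left(\left(\frac{1500}{1932} - \frac{215}{-1994}\right) + \frac{1}{2} \left(-26\right)\right) = 8124 \left(\left(1500 \cdot \frac{1}{1932} - - \frac{215}{1994}\right) - 13\right) = 8124 \left(\left(\frac{125}{161} + \frac{215}{1994}\right) - 13\right) = 8124 \left(\frac{283865}{321034} - 13\right) = 8124 \left(- \frac{3889577}{321034}\right) = - \frac{15799461774}{160517}$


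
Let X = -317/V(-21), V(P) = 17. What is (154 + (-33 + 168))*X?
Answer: -5389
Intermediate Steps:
X = -317/17 ≈ -18.647
(154 + (-33 + 168))*X = (154 + (-33 + 168))*(-317/17) = (154 + 135)*(-317/17) = 289*(-317/17) = -5389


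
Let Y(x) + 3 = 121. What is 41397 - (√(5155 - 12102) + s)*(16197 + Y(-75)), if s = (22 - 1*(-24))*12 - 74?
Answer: -7757173 - 16315*I*√6947 ≈ -7.7572e+6 - 1.3598e+6*I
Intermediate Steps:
Y(x) = 118 (Y(x) = -3 + 121 = 118)
s = 478 (s = (22 + 24)*12 - 74 = 46*12 - 74 = 552 - 74 = 478)
41397 - (√(5155 - 12102) + s)*(16197 + Y(-75)) = 41397 - (√(5155 - 12102) + 478)*(16197 + 118) = 41397 - (√(-6947) + 478)*16315 = 41397 - (I*√6947 + 478)*16315 = 41397 - (478 + I*√6947)*16315 = 41397 - (7798570 + 16315*I*√6947) = 41397 + (-7798570 - 16315*I*√6947) = -7757173 - 16315*I*√6947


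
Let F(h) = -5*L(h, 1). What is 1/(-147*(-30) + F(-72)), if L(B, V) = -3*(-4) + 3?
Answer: 1/4335 ≈ 0.00023068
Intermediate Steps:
L(B, V) = 15 (L(B, V) = 12 + 3 = 15)
F(h) = -75 (F(h) = -5*15 = -75)
1/(-147*(-30) + F(-72)) = 1/(-147*(-30) - 75) = 1/(4410 - 75) = 1/4335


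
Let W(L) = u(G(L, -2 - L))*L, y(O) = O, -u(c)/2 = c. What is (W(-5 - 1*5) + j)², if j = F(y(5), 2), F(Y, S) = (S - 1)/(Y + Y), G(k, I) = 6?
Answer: 1442401/100 ≈ 14424.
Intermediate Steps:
u(c) = -2*c
F(Y, S) = (-1 + S)/(2*Y) (F(Y, S) = (-1 + S)/((2*Y)) = (-1 + S)*(1/(2*Y)) = (-1 + S)/(2*Y))
W(L) = -12*L (W(L) = (-2*6)*L = -12*L)
j = ⅒ (j = (½)*(-1 + 2)/5 = (½)*(⅕)*1 = ⅒ ≈ 0.10000)
(W(-5 - 1*5) + j)² = (-12*(-5 - 1*5) + ⅒)² = (-12*(-5 - 5) + ⅒)² = (-12*(-10) + ⅒)² = (120 + ⅒)² = (1201/10)² = 1442401/100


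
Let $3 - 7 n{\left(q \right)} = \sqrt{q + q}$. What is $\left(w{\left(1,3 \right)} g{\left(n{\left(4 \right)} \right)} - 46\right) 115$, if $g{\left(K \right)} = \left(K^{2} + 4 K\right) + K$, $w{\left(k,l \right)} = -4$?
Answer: $- \frac{315330}{49} + \frac{37720 \sqrt{2}}{49} \approx -5346.6$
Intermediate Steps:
$n{\left(q \right)} = \frac{3}{7} - \frac{\sqrt{2} \sqrt{q}}{7}$ ($n{\left(q \right)} = \frac{3}{7} - \frac{\sqrt{q + q}}{7} = \frac{3}{7} - \frac{\sqrt{2 q}}{7} = \frac{3}{7} - \frac{\sqrt{2} \sqrt{q}}{7}$)
$g{\left(K \right)} = K^{2} + 5 K$
$\left(w{\left(1,3 \right)} g{\left(n{\left(4 \right)} \right)} - 46\right) 115 = \left(- 4 \left(\frac{3}{7} - \frac{\sqrt{2} \sqrt{4}}{7}\right) \left(5 + \left(\frac{3}{7} - \frac{\sqrt{2} \sqrt{4}}{7}\right)\right) - 46\right) 115 = \left(- 4 \left(\frac{3}{7} - \frac{1}{7} \sqrt{2} \cdot 2\right) \left(5 + \left(\frac{3}{7} - \frac{1}{7} \sqrt{2} \cdot 2\right)\right) - 46\right) 115 = \left(- 4 \left(\frac{3}{7} - \frac{2 \sqrt{2}}{7}\right) \left(5 + \left(\frac{3}{7} - \frac{2 \sqrt{2}}{7}\right)\right) - 46\right) 115 = \left(- 4 \left(\frac{3}{7} - \frac{2 \sqrt{2}}{7}\right) \left(\frac{38}{7} - \frac{2 \sqrt{2}}{7}\right) - 46\right) 115 = \left(-46 - 4 \left(\frac{3}{7} - \frac{2 \sqrt{2}}{7}\right) \left(\frac{38}{7} - \frac{2 \sqrt{2}}{7}\right)\right) 115 = -5290 - 460 \left(\frac{3}{7} - \frac{2 \sqrt{2}}{7}\right) \left(\frac{38}{7} - \frac{2 \sqrt{2}}{7}\right)$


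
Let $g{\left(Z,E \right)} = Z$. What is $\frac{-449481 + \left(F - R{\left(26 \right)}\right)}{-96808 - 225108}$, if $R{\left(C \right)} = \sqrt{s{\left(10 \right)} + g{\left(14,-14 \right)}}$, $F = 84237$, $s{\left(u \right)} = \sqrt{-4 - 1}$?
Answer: $\frac{91311}{80479} + \frac{\sqrt{14 + i \sqrt{5}}}{321916} \approx 1.1346 + 9.2529 \cdot 10^{-7} i$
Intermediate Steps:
$s{\left(u \right)} = i \sqrt{5}$ ($s{\left(u \right)} = \sqrt{-5} = i \sqrt{5}$)
$R{\left(C \right)} = \sqrt{14 + i \sqrt{5}}$ ($R{\left(C \right)} = \sqrt{i \sqrt{5} + 14} = \sqrt{14 + i \sqrt{5}}$)
$\frac{-449481 + \left(F - R{\left(26 \right)}\right)}{-96808 - 225108} = \frac{-449481 + \left(84237 - \sqrt{14 + i \sqrt{5}}\right)}{-96808 - 225108} = \frac{-365244 - \sqrt{14 + i \sqrt{5}}}{-321916} = \left(-365244 - \sqrt{14 + i \sqrt{5}}\right) \left(- \frac{1}{321916}\right) = \frac{91311}{80479} + \frac{\sqrt{14 + i \sqrt{5}}}{321916}$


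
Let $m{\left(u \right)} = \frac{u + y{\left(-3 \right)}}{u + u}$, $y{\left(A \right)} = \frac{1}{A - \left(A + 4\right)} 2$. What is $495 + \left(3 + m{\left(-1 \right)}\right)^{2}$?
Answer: $\frac{8145}{16} \approx 509.06$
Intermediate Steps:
$y{\left(A \right)} = - \frac{1}{2}$ ($y{\left(A \right)} = \frac{1}{A - \left(4 + A\right)} 2 = \frac{1}{-4} \cdot 2 = \left(- \frac{1}{4}\right) 2 = - \frac{1}{2}$)
$m{\left(u \right)} = \frac{- \frac{1}{2} + u}{2 u}$ ($m{\left(u \right)} = \frac{u - \frac{1}{2}}{u + u} = \frac{- \frac{1}{2} + u}{2 u}$)
$495 + \left(3 + m{\left(-1 \right)}\right)^{2} = 495 + \left(3 + \frac{-1 + 2 \left(-1\right)}{4 \left(-1\right)}\right)^{2} = 495 + \left(3 + \frac{1}{4} \left(-1\right) \left(-1 - 2\right)\right)^{2} = 495 + \left(3 + \frac{1}{4} \left(-1\right) \left(-3\right)\right)^{2} = 495 + \left(3 + \frac{3}{4}\right)^{2} = 495 + \left(\frac{15}{4}\right)^{2} = 495 + \frac{225}{16} = \frac{8145}{16}$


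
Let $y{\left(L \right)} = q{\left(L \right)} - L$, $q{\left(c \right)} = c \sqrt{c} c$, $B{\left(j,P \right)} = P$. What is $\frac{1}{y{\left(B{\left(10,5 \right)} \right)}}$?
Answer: $\frac{1}{620} + \frac{\sqrt{5}}{124} \approx 0.019646$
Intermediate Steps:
$q{\left(c \right)} = c^{\frac{5}{2}}$ ($q{\left(c \right)} = c^{\frac{3}{2}} c = c^{\frac{5}{2}}$)
$y{\left(L \right)} = L^{\frac{5}{2}} - L$
$\frac{1}{y{\left(B{\left(10,5 \right)} \right)}} = \frac{1}{5^{\frac{5}{2}} - 5} = \frac{1}{25 \sqrt{5} - 5} = \frac{1}{-5 + 25 \sqrt{5}}$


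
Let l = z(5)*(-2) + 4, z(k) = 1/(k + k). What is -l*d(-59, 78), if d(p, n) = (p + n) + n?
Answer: -1843/5 ≈ -368.60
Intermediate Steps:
z(k) = 1/(2*k)
d(p, n) = p + 2*n (d(p, n) = (n + p) + n = p + 2*n)
l = 19/5 (l = ((1/2)/5)*(-2) + 4 = ((1/2)*(1/5))*(-2) + 4 = (1/10)*(-2) + 4 = -1/5 + 4 = 19/5 ≈ 3.8000)
-l*d(-59, 78) = -19*(-59 + 2*78)/5 = -19*(-59 + 156)/5 = -19*97/5 = -1*1843/5 = -1843/5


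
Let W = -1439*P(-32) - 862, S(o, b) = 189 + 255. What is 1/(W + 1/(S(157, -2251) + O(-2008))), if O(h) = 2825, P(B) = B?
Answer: 3269/147713035 ≈ 2.2131e-5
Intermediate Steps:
S(o, b) = 444
W = 45186 (W = -1439*(-32) - 862 = 46048 - 862 = 45186)
1/(W + 1/(S(157, -2251) + O(-2008))) = 1/(45186 + 1/(444 + 2825)) = 1/(45186 + 1/3269) = 1/(147713035/3269) = 3269/147713035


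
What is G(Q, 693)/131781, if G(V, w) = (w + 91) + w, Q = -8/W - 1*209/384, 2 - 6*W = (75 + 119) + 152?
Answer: 1477/131781 ≈ 0.011208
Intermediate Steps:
W = -172/3 (W = ⅓ - ((75 + 119) + 152)/6 = ⅓ - (194 + 152)/6 = ⅓ - ⅙*346 = ⅓ - 173/3 = -172/3 ≈ -57.333)
Q = -6683/16512 (Q = -8/(-172/3) - 1*209/384 = -8*(-3/172) - 209*1/384 = 6/43 - 209/384 = -6683/16512 ≈ -0.40474)
G(V, w) = 91 + 2*w (G(V, w) = (91 + w) + w = 91 + 2*w)
G(Q, 693)/131781 = (91 + 2*693)/131781 = (91 + 1386)*(1/131781) = 1477*(1/131781) = 1477/131781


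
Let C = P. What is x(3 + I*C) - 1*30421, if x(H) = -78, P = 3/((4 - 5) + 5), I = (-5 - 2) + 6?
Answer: -30499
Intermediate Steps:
I = -1 (I = -7 + 6 = -1)
P = 3/4 (P = 3/(-1 + 5) = 3/4 ≈ 0.75000)
C = 3/4 ≈ 0.75000
x(3 + I*C) - 1*30421 = -78 - 1*30421 = -78 - 30421 = -30499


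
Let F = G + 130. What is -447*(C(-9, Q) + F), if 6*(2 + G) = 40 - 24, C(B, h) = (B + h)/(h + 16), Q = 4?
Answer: -233185/4 ≈ -58296.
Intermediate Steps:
C(B, h) = (B + h)/(16 + h)
G = ⅔ (G = -2 + (40 - 24)/6 = -2 + (⅙)*16 = -2 + 8/3 = ⅔ ≈ 0.66667)
F = 392/3 (F = ⅔ + 130 = 392/3 ≈ 130.67)
-447*(C(-9, Q) + F) = -447*((-9 + 4)/(16 + 4) + 392/3) = -447*(-5/20 + 392/3) = -447*((1/20)*(-5) + 392/3) = -447*(-¼ + 392/3) = -447*1565/12 = -233185/4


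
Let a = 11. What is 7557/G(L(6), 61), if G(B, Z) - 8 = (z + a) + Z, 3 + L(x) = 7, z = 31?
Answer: 2519/37 ≈ 68.081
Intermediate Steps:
L(x) = 4 (L(x) = -3 + 7 = 4)
G(B, Z) = 50 + Z (G(B, Z) = 8 + ((31 + 11) + Z) = 8 + (42 + Z) = 50 + Z)
7557/G(L(6), 61) = 7557/(50 + 61) = 7557/111 = 7557*(1/111) = 2519/37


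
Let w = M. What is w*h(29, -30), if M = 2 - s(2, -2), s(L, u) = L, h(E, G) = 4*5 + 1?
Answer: 0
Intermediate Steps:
h(E, G) = 21 (h(E, G) = 20 + 1 = 21)
M = 0 (M = 2 - 1*2 = 2 - 2 = 0)
w = 0
w*h(29, -30) = 0*21 = 0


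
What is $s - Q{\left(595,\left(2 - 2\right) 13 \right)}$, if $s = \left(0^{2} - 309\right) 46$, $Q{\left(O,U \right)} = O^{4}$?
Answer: $-125333714839$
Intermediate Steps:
$s = -14214$ ($s = \left(0 - 309\right) 46 = \left(-309\right) 46 = -14214$)
$s - Q{\left(595,\left(2 - 2\right) 13 \right)} = -14214 - 595^{4} = -14214 - 125333700625 = -125333714839$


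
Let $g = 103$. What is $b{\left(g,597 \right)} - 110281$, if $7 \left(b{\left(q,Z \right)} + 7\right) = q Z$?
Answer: $- \frac{710525}{7} \approx -1.015 \cdot 10^{5}$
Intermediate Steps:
$b{\left(q,Z \right)} = -7 + \frac{Z q}{7}$ ($b{\left(q,Z \right)} = -7 + \frac{q Z}{7} = -7 + \frac{Z q}{7}$)
$b{\left(g,597 \right)} - 110281 = \left(-7 + \frac{1}{7} \cdot 597 \cdot 103\right) - 110281 = \left(-7 + \frac{61491}{7}\right) - 110281 = \frac{61442}{7} - 110281 = - \frac{710525}{7}$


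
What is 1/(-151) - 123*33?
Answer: -612910/151 ≈ -4059.0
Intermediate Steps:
1/(-151) - 123*33 = -1/151 - 4059 = -612910/151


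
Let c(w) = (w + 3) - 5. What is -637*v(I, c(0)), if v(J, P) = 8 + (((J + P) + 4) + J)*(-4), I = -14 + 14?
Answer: 0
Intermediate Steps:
c(w) = -2 + w (c(w) = (3 + w) - 5 = -2 + w)
I = 0
v(J, P) = -8 - 8*J - 4*P (v(J, P) = 8 + ((4 + J + P) + J)*(-4) = 8 + (4 + P + 2*J)*(-4) = 8 + (-16 - 8*J - 4*P) = -8 - 8*J - 4*P)
-637*v(I, c(0)) = -637*(-8 - 8*0 - 4*(-2 + 0)) = -637*(-8 + 0 - 4*(-2)) = -637*(-8 + 0 + 8) = -637*0 = 0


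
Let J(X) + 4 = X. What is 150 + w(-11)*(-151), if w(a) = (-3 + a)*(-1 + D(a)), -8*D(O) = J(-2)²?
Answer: -11477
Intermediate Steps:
J(X) = -4 + X
D(O) = -9/2 (D(O) = -(-4 - 2)²/8 = -⅛*(-6)² = -⅛*36 = -9/2)
w(a) = 33/2 - 11*a/2 (w(a) = (-3 + a)*(-1 - 9/2) = (-3 + a)*(-11/2) = 33/2 - 11*a/2)
150 + w(-11)*(-151) = 150 + (33/2 - 11/2*(-11))*(-151) = 150 + (33/2 + 121/2)*(-151) = 150 + 77*(-151) = 150 - 11627 = -11477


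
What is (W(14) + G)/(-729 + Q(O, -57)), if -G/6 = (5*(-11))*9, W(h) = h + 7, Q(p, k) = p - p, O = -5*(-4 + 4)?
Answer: -997/243 ≈ -4.1029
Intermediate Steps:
O = 0 (O = -5*0 = 0)
Q(p, k) = 0
W(h) = 7 + h
G = 2970 (G = -6*5*(-11)*9 = -(-330)*9 = -6*(-495) = 2970)
(W(14) + G)/(-729 + Q(O, -57)) = ((7 + 14) + 2970)/(-729 + 0) = (21 + 2970)/(-729) = 2991*(-1/729) = -997/243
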